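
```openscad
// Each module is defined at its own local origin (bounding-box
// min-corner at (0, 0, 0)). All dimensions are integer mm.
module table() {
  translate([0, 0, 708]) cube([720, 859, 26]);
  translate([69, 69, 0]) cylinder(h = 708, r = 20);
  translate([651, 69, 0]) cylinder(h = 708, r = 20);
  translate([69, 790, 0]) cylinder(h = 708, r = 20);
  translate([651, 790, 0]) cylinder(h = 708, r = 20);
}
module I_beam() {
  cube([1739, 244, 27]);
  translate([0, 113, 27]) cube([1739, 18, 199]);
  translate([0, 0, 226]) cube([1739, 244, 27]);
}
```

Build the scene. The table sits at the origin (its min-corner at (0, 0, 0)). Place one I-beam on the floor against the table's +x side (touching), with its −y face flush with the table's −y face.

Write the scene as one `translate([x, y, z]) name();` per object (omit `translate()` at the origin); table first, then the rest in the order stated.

table();
translate([720, 0, 0]) I_beam();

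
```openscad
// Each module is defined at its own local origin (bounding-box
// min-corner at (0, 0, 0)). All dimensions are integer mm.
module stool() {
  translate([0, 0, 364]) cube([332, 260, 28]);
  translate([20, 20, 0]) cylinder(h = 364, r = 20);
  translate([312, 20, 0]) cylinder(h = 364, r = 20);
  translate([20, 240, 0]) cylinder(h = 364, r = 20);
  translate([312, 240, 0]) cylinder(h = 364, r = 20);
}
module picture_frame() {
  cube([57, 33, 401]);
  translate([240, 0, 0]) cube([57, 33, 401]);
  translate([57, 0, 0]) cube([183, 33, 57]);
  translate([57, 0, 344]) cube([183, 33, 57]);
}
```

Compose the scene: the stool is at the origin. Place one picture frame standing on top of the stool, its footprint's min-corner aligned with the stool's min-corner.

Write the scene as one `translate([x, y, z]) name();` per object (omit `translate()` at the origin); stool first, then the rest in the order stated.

stool();
translate([0, 0, 392]) picture_frame();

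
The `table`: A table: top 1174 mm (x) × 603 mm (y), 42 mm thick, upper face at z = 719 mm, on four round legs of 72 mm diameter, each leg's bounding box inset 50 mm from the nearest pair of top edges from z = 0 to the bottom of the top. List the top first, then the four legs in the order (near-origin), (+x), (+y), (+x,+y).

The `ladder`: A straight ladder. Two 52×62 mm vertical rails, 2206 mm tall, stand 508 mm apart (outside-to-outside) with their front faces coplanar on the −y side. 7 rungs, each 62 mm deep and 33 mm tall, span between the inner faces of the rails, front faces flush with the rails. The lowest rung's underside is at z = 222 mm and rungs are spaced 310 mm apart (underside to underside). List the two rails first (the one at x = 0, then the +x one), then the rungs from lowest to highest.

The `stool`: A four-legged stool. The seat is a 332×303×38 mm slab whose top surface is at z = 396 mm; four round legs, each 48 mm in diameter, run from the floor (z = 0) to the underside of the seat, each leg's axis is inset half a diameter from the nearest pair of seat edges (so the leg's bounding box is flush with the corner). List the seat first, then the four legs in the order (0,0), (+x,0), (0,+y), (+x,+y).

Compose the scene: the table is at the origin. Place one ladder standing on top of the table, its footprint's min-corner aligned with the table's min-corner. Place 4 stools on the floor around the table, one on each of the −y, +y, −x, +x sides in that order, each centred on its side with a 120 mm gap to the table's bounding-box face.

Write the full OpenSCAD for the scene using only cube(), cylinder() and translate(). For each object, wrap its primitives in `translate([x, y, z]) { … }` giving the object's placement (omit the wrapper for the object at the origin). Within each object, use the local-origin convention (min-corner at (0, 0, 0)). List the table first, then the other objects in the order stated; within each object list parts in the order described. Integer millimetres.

translate([0, 0, 677]) cube([1174, 603, 42]);
translate([86, 86, 0]) cylinder(h = 677, r = 36);
translate([1088, 86, 0]) cylinder(h = 677, r = 36);
translate([86, 517, 0]) cylinder(h = 677, r = 36);
translate([1088, 517, 0]) cylinder(h = 677, r = 36);
translate([0, 0, 719]) {
  cube([52, 62, 2206]);
  translate([456, 0, 0]) cube([52, 62, 2206]);
  translate([52, 0, 222]) cube([404, 62, 33]);
  translate([52, 0, 532]) cube([404, 62, 33]);
  translate([52, 0, 842]) cube([404, 62, 33]);
  translate([52, 0, 1152]) cube([404, 62, 33]);
  translate([52, 0, 1462]) cube([404, 62, 33]);
  translate([52, 0, 1772]) cube([404, 62, 33]);
  translate([52, 0, 2082]) cube([404, 62, 33]);
}
translate([421, -423, 0]) {
  translate([0, 0, 358]) cube([332, 303, 38]);
  translate([24, 24, 0]) cylinder(h = 358, r = 24);
  translate([308, 24, 0]) cylinder(h = 358, r = 24);
  translate([24, 279, 0]) cylinder(h = 358, r = 24);
  translate([308, 279, 0]) cylinder(h = 358, r = 24);
}
translate([421, 723, 0]) {
  translate([0, 0, 358]) cube([332, 303, 38]);
  translate([24, 24, 0]) cylinder(h = 358, r = 24);
  translate([308, 24, 0]) cylinder(h = 358, r = 24);
  translate([24, 279, 0]) cylinder(h = 358, r = 24);
  translate([308, 279, 0]) cylinder(h = 358, r = 24);
}
translate([-452, 150, 0]) {
  translate([0, 0, 358]) cube([332, 303, 38]);
  translate([24, 24, 0]) cylinder(h = 358, r = 24);
  translate([308, 24, 0]) cylinder(h = 358, r = 24);
  translate([24, 279, 0]) cylinder(h = 358, r = 24);
  translate([308, 279, 0]) cylinder(h = 358, r = 24);
}
translate([1294, 150, 0]) {
  translate([0, 0, 358]) cube([332, 303, 38]);
  translate([24, 24, 0]) cylinder(h = 358, r = 24);
  translate([308, 24, 0]) cylinder(h = 358, r = 24);
  translate([24, 279, 0]) cylinder(h = 358, r = 24);
  translate([308, 279, 0]) cylinder(h = 358, r = 24);
}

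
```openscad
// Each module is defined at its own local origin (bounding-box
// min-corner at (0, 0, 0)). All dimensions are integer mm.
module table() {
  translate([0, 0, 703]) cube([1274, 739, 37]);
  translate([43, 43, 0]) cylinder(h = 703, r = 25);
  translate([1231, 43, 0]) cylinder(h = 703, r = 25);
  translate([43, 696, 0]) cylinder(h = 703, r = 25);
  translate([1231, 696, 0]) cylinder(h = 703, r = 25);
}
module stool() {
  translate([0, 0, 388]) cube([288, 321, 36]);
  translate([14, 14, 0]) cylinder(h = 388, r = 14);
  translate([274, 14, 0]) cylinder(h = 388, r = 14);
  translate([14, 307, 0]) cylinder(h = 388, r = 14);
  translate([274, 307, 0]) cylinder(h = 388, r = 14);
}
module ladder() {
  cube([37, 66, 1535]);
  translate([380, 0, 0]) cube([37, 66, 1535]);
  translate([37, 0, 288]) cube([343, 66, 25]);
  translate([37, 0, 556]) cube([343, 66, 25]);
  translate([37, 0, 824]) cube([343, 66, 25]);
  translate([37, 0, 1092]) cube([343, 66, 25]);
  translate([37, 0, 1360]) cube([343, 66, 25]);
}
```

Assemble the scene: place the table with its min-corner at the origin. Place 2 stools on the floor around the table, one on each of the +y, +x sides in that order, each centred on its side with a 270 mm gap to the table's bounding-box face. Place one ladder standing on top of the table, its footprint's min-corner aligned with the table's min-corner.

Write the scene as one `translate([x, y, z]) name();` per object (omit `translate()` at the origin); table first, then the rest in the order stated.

table();
translate([493, 1009, 0]) stool();
translate([1544, 209, 0]) stool();
translate([0, 0, 740]) ladder();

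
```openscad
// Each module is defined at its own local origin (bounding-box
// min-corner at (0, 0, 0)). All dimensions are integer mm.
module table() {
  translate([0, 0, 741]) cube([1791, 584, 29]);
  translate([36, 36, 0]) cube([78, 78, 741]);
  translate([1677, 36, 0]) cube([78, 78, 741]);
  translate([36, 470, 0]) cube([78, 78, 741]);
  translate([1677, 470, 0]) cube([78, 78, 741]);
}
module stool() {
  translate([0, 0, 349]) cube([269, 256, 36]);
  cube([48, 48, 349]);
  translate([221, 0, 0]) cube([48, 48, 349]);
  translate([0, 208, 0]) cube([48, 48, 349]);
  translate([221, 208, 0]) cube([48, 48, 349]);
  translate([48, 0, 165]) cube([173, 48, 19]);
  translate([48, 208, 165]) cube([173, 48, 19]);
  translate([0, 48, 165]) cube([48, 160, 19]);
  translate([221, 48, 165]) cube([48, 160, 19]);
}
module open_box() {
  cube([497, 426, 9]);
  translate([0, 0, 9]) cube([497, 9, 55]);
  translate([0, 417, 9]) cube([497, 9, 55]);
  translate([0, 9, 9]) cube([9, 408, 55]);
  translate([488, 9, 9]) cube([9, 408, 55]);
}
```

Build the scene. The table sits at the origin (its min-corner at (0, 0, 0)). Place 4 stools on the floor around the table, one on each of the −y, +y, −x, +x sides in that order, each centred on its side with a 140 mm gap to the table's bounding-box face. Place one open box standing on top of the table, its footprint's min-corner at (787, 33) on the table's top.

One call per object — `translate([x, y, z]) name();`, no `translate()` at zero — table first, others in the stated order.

table();
translate([761, -396, 0]) stool();
translate([761, 724, 0]) stool();
translate([-409, 164, 0]) stool();
translate([1931, 164, 0]) stool();
translate([787, 33, 770]) open_box();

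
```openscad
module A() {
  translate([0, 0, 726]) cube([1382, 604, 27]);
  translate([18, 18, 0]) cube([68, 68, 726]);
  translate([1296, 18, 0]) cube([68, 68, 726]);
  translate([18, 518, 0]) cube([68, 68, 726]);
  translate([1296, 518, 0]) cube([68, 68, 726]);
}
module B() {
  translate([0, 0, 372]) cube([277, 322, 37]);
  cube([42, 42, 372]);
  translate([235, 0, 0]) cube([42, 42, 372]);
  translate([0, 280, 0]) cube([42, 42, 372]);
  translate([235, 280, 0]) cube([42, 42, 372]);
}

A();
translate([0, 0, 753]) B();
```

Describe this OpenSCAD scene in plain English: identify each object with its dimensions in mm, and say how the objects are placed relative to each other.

A is a table with a 1382×604 mm rectangular top, 27 mm thick, top surface at z = 753 mm, supported by four 68×68 mm square legs, each inset 18 mm from the nearest pair of top edges, running from the floor.

B is a four-legged stool. The seat is a 277×322×37 mm slab whose top surface is at z = 409 mm; four square legs, each 42×42 mm in cross-section, run from the floor (z = 0) to the underside of the seat, each flush with a corner of the seat.

The stool is on top of the table.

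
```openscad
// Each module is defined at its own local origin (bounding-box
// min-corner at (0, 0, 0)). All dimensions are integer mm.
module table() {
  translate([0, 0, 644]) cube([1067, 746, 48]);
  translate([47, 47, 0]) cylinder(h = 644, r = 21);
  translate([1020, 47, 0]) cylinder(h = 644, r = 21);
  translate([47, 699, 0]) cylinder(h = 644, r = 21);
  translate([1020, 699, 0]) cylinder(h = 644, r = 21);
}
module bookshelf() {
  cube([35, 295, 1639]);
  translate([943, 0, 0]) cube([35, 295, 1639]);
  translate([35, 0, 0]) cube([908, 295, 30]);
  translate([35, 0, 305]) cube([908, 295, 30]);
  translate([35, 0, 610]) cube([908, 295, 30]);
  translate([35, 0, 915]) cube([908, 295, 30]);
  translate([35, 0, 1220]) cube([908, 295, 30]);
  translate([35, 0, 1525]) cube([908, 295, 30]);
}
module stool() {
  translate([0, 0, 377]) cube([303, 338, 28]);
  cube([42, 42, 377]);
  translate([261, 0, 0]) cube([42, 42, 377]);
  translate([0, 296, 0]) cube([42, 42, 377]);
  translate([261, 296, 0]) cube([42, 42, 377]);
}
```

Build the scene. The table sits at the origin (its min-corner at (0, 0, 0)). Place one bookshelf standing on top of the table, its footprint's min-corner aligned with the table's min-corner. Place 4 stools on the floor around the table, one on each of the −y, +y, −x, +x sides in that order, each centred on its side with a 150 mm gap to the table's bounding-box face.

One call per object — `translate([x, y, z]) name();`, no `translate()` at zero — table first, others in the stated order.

table();
translate([0, 0, 692]) bookshelf();
translate([382, -488, 0]) stool();
translate([382, 896, 0]) stool();
translate([-453, 204, 0]) stool();
translate([1217, 204, 0]) stool();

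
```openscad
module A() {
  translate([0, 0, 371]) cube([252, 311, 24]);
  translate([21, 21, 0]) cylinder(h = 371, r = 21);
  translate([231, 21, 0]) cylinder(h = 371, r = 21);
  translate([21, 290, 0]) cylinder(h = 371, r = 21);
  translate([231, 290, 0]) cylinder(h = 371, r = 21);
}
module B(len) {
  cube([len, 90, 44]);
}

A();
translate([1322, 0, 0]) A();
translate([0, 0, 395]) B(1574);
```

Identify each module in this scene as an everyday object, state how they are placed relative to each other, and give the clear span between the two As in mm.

Second stool starts at x = 1322; first ends at x = 252; clear span = 1322 − 252 = 1070 mm.

A is a stool. B is a beam. A beam spans the tops of two stools. The clear span between the two stools is 1070 mm.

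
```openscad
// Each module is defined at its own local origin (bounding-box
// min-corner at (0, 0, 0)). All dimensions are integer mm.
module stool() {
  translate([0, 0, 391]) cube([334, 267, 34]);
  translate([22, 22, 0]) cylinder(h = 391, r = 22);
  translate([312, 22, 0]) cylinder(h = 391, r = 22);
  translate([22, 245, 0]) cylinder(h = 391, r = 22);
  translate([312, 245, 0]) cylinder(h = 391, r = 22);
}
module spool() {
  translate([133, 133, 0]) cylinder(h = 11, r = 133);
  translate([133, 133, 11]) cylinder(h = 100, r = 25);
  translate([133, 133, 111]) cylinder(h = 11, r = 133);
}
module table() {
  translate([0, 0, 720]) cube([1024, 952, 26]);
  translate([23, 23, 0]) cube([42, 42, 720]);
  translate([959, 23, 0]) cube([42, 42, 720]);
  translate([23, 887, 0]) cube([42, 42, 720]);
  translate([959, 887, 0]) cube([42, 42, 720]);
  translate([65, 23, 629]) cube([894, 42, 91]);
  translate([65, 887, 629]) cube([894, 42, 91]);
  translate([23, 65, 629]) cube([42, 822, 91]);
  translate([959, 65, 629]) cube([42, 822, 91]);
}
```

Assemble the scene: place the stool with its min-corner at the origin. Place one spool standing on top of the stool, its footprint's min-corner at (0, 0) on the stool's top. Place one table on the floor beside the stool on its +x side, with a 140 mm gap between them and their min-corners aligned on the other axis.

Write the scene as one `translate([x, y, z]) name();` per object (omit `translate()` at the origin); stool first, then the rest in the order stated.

stool();
translate([0, 0, 425]) spool();
translate([474, 0, 0]) table();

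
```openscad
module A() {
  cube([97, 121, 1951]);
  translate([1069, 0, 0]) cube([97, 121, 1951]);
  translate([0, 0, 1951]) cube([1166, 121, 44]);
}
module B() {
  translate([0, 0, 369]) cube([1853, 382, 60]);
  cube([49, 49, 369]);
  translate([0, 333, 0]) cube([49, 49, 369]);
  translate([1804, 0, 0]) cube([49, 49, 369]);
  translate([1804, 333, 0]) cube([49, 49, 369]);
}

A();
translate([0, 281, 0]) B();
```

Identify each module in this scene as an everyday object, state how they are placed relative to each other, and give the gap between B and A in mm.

A is a door frame. B is a bench. The bench is on the floor beside the door frame on its +y side. The gap between the bench and the door frame is 160 mm.

The bench's nearest face is 160 mm from the door frame's +y face.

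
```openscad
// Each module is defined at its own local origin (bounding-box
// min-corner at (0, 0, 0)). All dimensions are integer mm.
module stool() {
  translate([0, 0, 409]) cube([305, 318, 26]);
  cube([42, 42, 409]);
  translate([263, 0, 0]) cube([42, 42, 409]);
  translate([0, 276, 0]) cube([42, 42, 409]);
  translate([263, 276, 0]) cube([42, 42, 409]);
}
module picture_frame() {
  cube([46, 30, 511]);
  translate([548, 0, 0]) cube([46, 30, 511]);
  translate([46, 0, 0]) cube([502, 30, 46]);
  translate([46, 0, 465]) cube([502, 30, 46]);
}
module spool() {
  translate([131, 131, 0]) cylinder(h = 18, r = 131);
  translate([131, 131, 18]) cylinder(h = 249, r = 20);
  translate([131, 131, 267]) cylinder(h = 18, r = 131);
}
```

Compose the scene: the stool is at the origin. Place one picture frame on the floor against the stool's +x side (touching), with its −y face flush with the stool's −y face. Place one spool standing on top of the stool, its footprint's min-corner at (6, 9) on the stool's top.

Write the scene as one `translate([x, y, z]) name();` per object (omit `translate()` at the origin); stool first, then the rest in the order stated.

stool();
translate([305, 0, 0]) picture_frame();
translate([6, 9, 435]) spool();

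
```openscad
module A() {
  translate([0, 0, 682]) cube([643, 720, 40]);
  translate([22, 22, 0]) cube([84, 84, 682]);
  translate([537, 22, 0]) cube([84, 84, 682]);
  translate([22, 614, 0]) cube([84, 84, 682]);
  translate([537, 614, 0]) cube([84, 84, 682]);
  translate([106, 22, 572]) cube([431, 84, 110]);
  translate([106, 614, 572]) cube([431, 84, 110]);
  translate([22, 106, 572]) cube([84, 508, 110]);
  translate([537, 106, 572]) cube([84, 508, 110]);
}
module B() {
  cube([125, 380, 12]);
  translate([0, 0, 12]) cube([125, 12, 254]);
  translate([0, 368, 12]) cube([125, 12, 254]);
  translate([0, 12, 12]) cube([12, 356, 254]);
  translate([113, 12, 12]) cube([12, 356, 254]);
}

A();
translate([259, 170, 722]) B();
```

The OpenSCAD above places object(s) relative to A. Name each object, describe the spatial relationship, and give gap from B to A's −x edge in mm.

The open box's min-x is at 259; the table's min-x is 0; gap = 259 mm.

A is a table. B is an open box. The open box is on top of the table, centred. The gap from the open box to the table's −x edge is 259 mm.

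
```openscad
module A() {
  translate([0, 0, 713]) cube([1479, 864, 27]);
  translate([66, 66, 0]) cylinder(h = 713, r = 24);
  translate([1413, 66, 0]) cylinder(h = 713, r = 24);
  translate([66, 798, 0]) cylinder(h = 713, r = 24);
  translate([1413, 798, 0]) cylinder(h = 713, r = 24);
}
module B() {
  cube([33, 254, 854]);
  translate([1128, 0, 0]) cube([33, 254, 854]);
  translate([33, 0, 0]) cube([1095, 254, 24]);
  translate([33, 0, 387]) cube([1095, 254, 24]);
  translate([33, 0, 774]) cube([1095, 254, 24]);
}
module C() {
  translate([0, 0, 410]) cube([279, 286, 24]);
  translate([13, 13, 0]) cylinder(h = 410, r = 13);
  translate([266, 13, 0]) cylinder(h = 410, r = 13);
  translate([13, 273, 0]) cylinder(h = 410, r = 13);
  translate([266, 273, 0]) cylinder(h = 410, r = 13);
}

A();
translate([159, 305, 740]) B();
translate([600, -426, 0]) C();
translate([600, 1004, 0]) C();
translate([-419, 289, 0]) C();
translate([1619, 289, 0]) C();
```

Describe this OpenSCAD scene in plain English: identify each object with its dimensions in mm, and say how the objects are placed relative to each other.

A is a table with a 1479×864 mm rectangular top, 27 mm thick, top surface at z = 740 mm, supported by four round legs of 48 mm diameter, each leg's bounding box inset 42 mm from the nearest pair of top edges, running from the floor.

B is an open bookshelf. Two side panels, each 33 mm thick, 254 mm deep and 854 mm tall, stand 1161 mm apart (outside-to-outside). Between them sit 3 shelves, each 24 mm thick and 254 mm deep, spanning the full gap between the sides. The bottom shelf rests on the floor (its underside at z = 0) and the clear gap between one shelf's top and the next shelf's underside is 363 mm.

C is a four-legged stool. The seat is 279×286 mm, 24 mm thick, top at z = 434 mm. It stands on four round legs, each 26 mm in diameter, from z = 0 to the seat underside, each leg's axis is inset half a diameter from the nearest pair of seat edges (so the leg's bounding box is flush with the corner).

The bookshelf is on top of the table, centred. Four stools sit around the table at the −y, +y, −x, +x sides.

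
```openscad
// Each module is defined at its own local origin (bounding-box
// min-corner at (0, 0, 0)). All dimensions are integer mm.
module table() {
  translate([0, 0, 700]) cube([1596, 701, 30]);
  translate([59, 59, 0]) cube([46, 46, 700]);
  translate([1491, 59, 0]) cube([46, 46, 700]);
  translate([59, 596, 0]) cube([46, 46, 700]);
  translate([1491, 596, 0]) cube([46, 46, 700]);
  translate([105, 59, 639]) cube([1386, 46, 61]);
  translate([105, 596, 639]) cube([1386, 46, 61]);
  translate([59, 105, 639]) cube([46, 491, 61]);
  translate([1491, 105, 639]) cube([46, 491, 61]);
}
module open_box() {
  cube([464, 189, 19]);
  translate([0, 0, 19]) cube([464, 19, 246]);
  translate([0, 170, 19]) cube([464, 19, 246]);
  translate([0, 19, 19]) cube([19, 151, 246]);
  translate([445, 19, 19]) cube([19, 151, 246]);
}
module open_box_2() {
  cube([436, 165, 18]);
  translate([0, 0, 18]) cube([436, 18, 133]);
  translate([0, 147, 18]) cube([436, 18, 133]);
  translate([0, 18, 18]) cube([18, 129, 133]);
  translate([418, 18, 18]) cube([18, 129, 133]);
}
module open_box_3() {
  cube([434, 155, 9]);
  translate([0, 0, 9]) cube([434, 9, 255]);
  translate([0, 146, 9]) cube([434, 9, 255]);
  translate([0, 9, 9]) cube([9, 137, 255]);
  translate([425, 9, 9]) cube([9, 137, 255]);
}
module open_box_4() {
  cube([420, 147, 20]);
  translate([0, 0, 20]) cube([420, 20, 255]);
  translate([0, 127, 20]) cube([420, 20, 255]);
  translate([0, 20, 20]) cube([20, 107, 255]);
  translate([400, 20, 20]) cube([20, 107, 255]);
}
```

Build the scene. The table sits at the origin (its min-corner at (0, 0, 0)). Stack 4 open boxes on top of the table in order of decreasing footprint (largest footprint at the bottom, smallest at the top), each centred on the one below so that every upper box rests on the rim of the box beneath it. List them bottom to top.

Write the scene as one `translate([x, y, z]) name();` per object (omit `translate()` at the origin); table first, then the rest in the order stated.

table();
translate([566, 256, 730]) open_box();
translate([580, 268, 995]) open_box_2();
translate([581, 273, 1146]) open_box_3();
translate([588, 277, 1410]) open_box_4();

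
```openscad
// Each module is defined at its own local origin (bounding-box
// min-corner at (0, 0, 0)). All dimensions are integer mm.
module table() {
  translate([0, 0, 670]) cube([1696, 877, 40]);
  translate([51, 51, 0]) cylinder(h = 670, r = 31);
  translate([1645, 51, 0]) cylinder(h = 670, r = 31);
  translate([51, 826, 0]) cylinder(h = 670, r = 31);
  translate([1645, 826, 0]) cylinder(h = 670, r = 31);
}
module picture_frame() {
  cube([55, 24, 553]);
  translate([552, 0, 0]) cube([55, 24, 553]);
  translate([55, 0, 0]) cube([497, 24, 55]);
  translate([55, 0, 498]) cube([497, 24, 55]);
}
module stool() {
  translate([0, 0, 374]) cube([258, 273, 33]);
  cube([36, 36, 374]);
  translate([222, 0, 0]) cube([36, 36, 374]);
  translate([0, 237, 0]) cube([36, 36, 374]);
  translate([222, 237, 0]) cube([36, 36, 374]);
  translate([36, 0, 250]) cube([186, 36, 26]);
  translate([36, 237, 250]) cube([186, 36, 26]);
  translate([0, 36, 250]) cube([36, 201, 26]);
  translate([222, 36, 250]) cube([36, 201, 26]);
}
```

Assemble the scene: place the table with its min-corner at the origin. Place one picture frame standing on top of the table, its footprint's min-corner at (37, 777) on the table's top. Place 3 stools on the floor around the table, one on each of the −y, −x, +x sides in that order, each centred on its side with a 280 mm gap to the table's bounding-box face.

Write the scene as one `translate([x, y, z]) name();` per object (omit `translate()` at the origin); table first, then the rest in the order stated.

table();
translate([37, 777, 710]) picture_frame();
translate([719, -553, 0]) stool();
translate([-538, 302, 0]) stool();
translate([1976, 302, 0]) stool();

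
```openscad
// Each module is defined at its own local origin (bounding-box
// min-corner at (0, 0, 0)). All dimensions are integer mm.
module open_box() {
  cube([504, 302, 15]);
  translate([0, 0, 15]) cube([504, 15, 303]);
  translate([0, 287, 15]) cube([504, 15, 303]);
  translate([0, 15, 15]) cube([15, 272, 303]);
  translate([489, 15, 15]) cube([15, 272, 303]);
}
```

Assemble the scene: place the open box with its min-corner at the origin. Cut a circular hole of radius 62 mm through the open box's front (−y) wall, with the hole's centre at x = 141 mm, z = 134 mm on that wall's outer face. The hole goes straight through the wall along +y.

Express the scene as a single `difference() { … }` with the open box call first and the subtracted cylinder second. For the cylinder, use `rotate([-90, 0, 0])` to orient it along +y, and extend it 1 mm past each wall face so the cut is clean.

difference() {
  open_box();
  translate([141, -1, 134]) rotate([-90, 0, 0]) cylinder(h = 17, r = 62);
}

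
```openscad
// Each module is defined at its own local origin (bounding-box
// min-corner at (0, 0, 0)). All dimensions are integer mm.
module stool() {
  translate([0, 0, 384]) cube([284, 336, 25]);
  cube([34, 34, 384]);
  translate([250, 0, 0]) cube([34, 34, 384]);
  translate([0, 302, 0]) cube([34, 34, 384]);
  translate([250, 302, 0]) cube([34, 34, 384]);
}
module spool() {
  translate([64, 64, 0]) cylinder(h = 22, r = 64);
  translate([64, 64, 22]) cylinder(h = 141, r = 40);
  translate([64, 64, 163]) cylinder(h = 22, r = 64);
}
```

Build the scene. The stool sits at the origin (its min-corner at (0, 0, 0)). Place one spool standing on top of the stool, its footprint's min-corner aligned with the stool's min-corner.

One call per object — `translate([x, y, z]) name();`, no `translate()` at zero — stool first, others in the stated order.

stool();
translate([0, 0, 409]) spool();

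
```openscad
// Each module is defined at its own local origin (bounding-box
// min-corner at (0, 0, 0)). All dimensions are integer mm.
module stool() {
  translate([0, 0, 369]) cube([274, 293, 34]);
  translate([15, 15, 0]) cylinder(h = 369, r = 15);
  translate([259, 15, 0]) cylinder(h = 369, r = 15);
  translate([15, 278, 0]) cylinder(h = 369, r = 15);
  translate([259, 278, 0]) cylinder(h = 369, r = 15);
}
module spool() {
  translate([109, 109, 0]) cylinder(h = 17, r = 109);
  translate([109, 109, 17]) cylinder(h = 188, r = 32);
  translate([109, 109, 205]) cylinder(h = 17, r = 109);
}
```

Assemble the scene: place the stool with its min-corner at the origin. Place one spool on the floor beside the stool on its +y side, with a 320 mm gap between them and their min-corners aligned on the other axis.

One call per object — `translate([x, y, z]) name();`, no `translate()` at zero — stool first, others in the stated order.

stool();
translate([0, 613, 0]) spool();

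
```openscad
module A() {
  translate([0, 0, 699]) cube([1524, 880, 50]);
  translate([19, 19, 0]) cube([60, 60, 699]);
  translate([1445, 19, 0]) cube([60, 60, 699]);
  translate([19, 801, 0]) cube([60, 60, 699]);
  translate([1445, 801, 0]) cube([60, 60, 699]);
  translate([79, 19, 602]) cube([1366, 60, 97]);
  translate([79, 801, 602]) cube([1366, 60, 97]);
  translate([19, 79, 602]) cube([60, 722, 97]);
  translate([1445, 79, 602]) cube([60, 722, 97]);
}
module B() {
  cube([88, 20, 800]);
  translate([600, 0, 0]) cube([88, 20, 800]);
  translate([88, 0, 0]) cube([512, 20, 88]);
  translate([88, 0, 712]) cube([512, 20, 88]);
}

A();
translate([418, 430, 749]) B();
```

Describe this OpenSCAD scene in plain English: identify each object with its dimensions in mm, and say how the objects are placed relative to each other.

A is a table with a 1524×880 mm rectangular top, 50 mm thick, top surface at z = 749 mm, supported by four 60×60 mm square legs, each inset 19 mm from the nearest pair of top edges, running from the floor. Four apron rails, 60 mm thick and 97 mm tall, run between adjacent legs with their top edges flush with the underside of the top and their outer faces flush with the legs' outer faces.

B is a picture frame with a 512×624 mm rectangular opening (x by z) and a uniform 88 mm border on every side. Frame depth is 20 mm along y. It is built from two vertical stiles running the full outside height and two horizontal rails spanning the gap between the stiles.

The picture frame is on top of the table, centred.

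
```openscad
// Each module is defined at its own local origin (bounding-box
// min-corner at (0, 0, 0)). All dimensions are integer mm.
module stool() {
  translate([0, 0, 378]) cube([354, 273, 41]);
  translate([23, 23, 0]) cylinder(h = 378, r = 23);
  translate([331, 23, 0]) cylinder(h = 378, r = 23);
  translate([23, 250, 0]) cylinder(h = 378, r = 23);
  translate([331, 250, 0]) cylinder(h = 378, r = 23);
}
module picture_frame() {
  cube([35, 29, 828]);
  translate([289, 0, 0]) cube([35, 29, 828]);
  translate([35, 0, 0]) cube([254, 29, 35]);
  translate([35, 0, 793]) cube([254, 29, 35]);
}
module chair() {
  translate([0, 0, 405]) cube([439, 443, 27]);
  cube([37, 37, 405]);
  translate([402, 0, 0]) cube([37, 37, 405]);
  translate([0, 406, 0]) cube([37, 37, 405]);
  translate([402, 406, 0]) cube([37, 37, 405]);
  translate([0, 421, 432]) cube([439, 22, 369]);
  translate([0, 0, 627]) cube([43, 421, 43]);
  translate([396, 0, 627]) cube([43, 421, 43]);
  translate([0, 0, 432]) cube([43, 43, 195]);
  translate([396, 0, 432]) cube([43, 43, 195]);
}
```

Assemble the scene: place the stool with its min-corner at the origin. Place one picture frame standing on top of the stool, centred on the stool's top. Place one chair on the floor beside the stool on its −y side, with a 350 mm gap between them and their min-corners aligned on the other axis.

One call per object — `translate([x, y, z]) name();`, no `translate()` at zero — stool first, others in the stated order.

stool();
translate([15, 122, 419]) picture_frame();
translate([0, -793, 0]) chair();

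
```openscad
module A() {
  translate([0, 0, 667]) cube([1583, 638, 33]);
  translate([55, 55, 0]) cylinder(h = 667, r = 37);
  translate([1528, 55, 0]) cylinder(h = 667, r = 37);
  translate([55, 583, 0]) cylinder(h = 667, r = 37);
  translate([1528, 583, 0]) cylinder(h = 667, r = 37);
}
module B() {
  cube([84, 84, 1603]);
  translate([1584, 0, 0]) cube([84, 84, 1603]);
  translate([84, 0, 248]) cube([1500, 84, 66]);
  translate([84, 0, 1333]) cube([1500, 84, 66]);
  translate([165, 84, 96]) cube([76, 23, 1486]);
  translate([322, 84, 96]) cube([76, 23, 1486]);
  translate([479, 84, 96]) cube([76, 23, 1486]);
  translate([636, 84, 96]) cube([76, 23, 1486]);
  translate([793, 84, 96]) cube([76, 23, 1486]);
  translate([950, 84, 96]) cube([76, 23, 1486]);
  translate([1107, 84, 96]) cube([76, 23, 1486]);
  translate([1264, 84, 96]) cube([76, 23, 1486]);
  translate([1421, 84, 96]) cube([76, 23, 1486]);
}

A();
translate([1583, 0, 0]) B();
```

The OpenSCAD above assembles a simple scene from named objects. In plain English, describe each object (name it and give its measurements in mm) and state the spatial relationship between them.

A is a rectangular dining table. The top is 1583×638×33 mm with its upper surface at z = 700 mm. It stands on four round legs of 74 mm diameter, each leg's bounding box inset 18 mm from the nearest pair of top edges, running from the floor to the underside of the top.

B is a fence section. Two 84×84 mm posts, 1603 mm tall, stand on the floor with a clear span of 1500 mm between their inner faces. Two horizontal rails of 84×66 mm section span the gap between the posts with their undersides at z = 248 mm and z = 1333 mm, flush with the posts' −y face. 9 pickets, each 76 mm wide, 23 mm thick and 1486 mm tall, are fixed to the +y face of the rails with their bottoms at z = 96 mm, evenly spaced across the span with equal gaps (rounded down to the nearest mm) at the −x end and between each pair — any rounding remainder accumulates at the +x end.

The fence section is against the table's +x side, with their −y faces flush.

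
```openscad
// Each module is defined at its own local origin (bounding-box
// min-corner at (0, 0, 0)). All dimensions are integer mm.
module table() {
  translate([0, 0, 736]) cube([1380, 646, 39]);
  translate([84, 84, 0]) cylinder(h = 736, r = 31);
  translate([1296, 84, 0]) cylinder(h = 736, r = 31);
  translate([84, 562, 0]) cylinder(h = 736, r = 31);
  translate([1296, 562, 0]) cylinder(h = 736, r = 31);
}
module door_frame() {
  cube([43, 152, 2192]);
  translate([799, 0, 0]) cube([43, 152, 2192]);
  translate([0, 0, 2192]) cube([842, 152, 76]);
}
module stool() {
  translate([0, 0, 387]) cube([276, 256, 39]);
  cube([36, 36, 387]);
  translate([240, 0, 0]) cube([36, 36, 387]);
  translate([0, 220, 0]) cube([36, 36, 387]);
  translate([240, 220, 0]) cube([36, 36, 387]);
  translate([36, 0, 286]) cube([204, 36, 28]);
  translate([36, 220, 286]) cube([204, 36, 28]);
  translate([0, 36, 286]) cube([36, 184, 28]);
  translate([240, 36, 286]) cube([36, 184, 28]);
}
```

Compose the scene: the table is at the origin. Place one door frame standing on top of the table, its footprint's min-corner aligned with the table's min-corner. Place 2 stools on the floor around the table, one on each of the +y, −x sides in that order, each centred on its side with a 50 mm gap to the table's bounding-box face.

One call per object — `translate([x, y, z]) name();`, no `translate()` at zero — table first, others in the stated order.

table();
translate([0, 0, 775]) door_frame();
translate([552, 696, 0]) stool();
translate([-326, 195, 0]) stool();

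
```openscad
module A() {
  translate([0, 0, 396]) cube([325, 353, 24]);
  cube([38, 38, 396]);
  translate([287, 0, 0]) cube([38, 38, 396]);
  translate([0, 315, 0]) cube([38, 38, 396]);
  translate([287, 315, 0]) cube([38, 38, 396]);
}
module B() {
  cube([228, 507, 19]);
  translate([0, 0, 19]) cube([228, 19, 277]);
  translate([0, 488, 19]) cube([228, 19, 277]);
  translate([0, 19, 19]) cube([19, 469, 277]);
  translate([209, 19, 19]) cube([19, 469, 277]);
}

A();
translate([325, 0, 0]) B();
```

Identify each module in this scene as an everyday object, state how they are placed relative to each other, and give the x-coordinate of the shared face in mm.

The stool's +x face and the open box's −x face are both at x = 325 mm.

A is a stool. B is an open box. The open box is against the stool's +x side, with their −y faces flush. The x-coordinate of the shared face is 325 mm.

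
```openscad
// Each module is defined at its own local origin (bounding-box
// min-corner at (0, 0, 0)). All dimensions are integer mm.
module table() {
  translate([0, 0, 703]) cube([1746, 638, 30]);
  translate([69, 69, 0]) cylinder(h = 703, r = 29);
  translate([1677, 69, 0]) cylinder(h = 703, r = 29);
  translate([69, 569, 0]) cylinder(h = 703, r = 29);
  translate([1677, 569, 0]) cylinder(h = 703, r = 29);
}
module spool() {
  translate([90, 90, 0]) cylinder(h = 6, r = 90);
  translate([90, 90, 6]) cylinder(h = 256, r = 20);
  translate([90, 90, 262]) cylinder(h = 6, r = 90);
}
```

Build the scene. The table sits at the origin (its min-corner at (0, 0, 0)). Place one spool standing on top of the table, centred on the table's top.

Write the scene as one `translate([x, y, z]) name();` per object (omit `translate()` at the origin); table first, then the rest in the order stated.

table();
translate([783, 229, 733]) spool();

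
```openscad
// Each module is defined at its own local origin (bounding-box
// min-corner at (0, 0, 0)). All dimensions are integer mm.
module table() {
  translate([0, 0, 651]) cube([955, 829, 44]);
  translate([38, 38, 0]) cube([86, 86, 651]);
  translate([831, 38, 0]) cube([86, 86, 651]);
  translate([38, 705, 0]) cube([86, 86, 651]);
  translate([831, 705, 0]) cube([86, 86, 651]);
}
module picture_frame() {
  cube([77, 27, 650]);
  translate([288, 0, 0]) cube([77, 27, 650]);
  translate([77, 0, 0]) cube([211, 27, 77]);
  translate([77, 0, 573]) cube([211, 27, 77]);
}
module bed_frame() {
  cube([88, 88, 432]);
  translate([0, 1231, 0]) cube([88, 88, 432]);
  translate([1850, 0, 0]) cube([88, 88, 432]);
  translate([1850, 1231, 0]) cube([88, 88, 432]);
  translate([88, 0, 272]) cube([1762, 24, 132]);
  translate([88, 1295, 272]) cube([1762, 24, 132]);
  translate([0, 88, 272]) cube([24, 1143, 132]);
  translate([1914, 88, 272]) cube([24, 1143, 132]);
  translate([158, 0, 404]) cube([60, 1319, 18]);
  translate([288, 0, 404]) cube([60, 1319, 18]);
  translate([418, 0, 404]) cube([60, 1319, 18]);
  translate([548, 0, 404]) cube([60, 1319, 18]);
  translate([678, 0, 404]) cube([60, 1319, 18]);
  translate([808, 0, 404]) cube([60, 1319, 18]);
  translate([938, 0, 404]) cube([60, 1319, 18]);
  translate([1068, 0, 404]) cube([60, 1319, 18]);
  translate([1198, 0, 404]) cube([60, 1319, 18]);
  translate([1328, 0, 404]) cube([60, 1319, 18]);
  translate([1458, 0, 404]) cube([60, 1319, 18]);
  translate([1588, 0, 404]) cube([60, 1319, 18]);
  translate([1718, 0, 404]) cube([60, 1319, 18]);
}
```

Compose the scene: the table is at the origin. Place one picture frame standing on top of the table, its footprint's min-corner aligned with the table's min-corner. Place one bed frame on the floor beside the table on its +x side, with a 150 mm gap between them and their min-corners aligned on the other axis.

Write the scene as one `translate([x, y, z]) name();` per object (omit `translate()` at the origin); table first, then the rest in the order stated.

table();
translate([0, 0, 695]) picture_frame();
translate([1105, 0, 0]) bed_frame();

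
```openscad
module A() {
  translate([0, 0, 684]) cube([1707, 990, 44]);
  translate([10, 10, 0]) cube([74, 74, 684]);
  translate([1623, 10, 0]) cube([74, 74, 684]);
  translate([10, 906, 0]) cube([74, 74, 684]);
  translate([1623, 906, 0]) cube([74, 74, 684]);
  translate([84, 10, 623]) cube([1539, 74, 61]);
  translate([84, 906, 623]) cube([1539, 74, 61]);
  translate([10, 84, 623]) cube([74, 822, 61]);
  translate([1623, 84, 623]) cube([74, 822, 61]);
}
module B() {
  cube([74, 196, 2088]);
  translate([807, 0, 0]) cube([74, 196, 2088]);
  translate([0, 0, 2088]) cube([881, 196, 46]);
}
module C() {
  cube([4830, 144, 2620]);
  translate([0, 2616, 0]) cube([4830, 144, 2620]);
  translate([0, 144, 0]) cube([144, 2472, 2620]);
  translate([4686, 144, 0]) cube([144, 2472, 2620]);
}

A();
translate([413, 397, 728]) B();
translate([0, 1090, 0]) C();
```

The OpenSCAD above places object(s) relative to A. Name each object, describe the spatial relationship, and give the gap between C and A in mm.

The house frame's nearest face is 100 mm from the table's +y face.

A is a table. B is a door frame. C is a house frame. The door frame is on top of the table, centred. The house frame is on the floor beside the table on its +y side. The gap between the house frame and the table is 100 mm.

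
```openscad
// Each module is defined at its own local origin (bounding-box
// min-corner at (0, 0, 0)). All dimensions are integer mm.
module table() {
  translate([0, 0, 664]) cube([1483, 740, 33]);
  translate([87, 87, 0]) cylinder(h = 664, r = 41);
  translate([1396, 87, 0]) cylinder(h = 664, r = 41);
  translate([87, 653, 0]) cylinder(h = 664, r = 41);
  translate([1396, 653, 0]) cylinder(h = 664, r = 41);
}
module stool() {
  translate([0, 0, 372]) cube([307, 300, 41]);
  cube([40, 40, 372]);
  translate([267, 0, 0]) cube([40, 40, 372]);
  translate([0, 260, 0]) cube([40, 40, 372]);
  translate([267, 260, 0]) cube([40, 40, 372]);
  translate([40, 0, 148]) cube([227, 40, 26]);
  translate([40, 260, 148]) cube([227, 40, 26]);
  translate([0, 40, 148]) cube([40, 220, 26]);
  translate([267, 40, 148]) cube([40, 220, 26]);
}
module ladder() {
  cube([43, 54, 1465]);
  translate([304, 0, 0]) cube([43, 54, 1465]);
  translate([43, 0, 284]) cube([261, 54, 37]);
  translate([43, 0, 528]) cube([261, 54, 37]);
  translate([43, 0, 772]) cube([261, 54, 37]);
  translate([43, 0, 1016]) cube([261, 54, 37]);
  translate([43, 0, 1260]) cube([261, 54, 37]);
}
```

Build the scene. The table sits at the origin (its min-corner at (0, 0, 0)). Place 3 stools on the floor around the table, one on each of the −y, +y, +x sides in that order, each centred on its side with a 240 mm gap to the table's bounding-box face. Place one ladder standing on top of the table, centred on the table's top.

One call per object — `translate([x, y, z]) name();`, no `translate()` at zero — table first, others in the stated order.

table();
translate([588, -540, 0]) stool();
translate([588, 980, 0]) stool();
translate([1723, 220, 0]) stool();
translate([568, 343, 697]) ladder();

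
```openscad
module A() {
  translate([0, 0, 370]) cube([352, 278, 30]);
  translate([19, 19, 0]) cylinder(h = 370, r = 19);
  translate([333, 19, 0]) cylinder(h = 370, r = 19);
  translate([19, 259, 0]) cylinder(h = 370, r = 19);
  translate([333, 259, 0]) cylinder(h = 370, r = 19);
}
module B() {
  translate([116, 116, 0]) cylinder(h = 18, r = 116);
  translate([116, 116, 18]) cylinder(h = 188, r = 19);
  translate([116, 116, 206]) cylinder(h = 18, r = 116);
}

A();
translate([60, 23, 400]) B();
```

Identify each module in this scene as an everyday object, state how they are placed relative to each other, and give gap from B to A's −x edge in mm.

A is a stool. B is a spool. The spool is on top of the stool, centred. The gap from the spool to the stool's −x edge is 60 mm.

The spool's min-x is at 60; the stool's min-x is 0; gap = 60 mm.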